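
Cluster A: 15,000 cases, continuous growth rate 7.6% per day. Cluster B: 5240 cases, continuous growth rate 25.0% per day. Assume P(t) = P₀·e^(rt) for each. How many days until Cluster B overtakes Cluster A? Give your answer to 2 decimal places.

15000·e^(0.076t) = 5240·e^(0.25t)
15000/5240 = e^((0.25 − 0.076)t) → ln(2.8626) = 0.174·t
t = 1.05173 / 0.174

t ≈ 6.04 days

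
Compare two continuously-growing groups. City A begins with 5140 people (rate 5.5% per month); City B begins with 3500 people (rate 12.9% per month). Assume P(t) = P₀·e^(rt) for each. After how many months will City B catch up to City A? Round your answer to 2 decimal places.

5140·e^(0.055t) = 3500·e^(0.129t)
5140/3500 = e^((0.129 − 0.055)t) → ln(1.46857) = 0.074·t
t = 0.38429 / 0.074

t ≈ 5.19 months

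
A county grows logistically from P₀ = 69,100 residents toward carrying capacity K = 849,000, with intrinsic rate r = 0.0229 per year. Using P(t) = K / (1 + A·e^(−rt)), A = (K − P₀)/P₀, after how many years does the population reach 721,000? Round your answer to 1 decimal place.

A = (849000 − 69100)/69100 = 11.28654
721000 = 849000/(1 + 11.28654·e^(−0.0229t)) → 1 + 11.28654·e^(−0.0229t) = 1.17753
e^(−0.0229t) = 0.015729 → t = ln(63.57497)/0.0229 = 4.15222/0.0229

t ≈ 181.3 years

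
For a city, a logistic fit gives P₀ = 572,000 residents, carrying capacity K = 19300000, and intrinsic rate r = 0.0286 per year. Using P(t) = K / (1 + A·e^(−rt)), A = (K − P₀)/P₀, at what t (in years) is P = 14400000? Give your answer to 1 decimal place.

A = (19300000 − 572000)/572000 = 32.74126
14400000 = 19300000/(1 + 32.74126·e^(−0.0286t)) → 1 + 32.74126·e^(−0.0286t) = 1.34028
e^(−0.0286t) = 0.010393 → t = ln(96.21921)/0.0286 = 4.56663/0.0286

t ≈ 159.7 years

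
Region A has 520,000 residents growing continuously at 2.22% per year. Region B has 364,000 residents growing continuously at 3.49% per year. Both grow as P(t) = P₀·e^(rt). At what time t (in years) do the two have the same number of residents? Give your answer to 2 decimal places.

520000·e^(0.0222t) = 364000·e^(0.0349t)
520000/364000 = e^((0.0349 − 0.0222)t) → ln(1.42857) = 0.0127·t
t = 0.35667 / 0.0127

t ≈ 28.08 years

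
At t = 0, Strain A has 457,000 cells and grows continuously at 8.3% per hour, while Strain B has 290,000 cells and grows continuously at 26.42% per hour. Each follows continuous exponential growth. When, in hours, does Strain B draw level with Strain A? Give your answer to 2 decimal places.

t ≈ 2.51 hours

457000·e^(0.083t) = 290000·e^(0.2642t)
457000/290000 = e^((0.2642 − 0.083)t) → ln(1.57586) = 0.1812·t
t = 0.4548 / 0.1812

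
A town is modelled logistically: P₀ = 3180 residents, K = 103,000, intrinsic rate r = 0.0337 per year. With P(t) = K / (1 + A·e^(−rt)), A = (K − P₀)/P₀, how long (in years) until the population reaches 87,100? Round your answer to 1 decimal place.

A = (103000 − 3180)/3180 = 31.38994
87100 = 103000/(1 + 31.38994·e^(−0.0337t)) → 1 + 31.38994·e^(−0.0337t) = 1.18255
e^(−0.0337t) = 0.005816 → t = ln(171.95368)/0.0337 = 5.14723/0.0337

t ≈ 152.7 years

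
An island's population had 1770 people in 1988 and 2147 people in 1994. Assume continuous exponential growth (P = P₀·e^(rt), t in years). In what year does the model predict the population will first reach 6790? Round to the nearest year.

r = ln(2147/1770) / 6 = 0.19309/6 ≈ 0.032182 per year
t = ln(6790/1770) / r = 1.34447/0.032182 ≈ 41.78 years after 1988

year 2030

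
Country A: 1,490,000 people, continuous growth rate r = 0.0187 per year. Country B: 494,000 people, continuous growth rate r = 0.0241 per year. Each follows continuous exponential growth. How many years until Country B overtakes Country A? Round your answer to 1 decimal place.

1490000·e^(0.0187t) = 494000·e^(0.0241t)
1490000/494000 = e^((0.0241 − 0.0187)t) → ln(3.01619) = 0.0054·t
t = 1.104 / 0.0054

t ≈ 204.4 years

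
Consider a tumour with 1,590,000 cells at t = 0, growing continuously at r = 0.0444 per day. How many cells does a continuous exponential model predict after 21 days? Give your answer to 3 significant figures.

P(21) = 1590000 · e^(0.0444·21) = 1590000 · e^(0.9324)
= 1590000 · 2.5406 ≈ 4039552.89

≈ 4,040,000 cells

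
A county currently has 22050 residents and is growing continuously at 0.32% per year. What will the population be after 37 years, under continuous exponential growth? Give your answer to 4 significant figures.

P(37) = 22050 · e^(0.0032·37) = 22050 · e^(0.1184)
= 22050 · 1.12569 ≈ 24821.56

≈ 24,820 residents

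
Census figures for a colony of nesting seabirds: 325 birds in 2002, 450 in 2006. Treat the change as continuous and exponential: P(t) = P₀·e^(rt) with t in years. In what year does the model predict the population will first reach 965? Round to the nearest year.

year 2015

r = ln(450/325) / 4 = 0.32542/4 ≈ 0.081356 per year
t = ln(965/325) / r = 1.0883/0.081356 ≈ 13.38 years after 2002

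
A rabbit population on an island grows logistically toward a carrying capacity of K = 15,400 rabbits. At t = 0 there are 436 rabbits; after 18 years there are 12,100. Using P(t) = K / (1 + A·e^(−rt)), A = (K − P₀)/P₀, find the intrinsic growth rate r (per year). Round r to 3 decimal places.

A = (15400 − 436)/436 = 34.3211
12100 = 15400/(1 + 34.3211·e^(−r·18)) → e^(−18r) = (1.27273 − 1)/34.3211 = 0.007946
r = −ln(0.007946)/18 = 4.83504/18

r ≈ 0.269 per year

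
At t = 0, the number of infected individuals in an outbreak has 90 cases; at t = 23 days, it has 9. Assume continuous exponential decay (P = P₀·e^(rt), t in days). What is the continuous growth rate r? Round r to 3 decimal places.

r ≈ -0.100 per day

9 = 90 · e^(r·23)
e^(23r) = 9/90 = 0.1
r = ln(0.1) / 23 = -2.30259 / 23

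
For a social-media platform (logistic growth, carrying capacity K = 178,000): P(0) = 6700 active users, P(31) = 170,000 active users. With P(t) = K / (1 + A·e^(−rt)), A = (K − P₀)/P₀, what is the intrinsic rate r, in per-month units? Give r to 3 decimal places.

A = (178000 − 6700)/6700 = 25.56716
170000 = 178000/(1 + 25.56716·e^(−r·31)) → e^(−31r) = (1.04706 − 1)/25.56716 = 0.001841
r = −ln(0.001841)/31 = 6.29767/31

r ≈ 0.203 per month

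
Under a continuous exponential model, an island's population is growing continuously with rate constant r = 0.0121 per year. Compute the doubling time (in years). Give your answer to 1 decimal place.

doubling time = ln(2) / |r| = 0.69315 / 0.0121

doubling time ≈ 57.3 years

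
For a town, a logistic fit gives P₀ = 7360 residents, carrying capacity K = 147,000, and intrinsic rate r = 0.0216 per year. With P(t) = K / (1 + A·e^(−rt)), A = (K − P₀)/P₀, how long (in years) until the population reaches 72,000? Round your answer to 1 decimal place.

t ≈ 134.4 years

A = (147000 − 7360)/7360 = 18.97283
72000 = 147000/(1 + 18.97283·e^(−0.0216t)) → 1 + 18.97283·e^(−0.0216t) = 2.04167
e^(−0.0216t) = 0.054903 → t = ln(18.21391)/0.0216 = 2.90219/0.0216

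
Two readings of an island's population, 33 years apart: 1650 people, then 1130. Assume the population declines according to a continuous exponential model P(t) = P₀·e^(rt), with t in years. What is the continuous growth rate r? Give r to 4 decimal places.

r ≈ -0.0115 per year

1130 = 1650 · e^(r·33)
e^(33r) = 1130/1650 = 0.68485
r = ln(0.68485) / 33 = -0.37856 / 33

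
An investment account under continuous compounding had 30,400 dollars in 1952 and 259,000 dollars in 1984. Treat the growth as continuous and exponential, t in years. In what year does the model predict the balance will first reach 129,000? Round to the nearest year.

year 1974

r = ln(259000/30400) / 32 = 2.14239/32 ≈ 0.06695 per year
t = ln(129000/30400) / r = 1.44537/0.06695 ≈ 21.59 years after 1952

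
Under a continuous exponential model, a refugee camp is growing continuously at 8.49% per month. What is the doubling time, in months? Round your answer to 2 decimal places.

doubling time = ln(2) / |r| = 0.69315 / 0.0849

doubling time ≈ 8.16 months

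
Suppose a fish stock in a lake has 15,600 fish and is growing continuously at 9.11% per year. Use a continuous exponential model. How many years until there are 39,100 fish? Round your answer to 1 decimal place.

39100 = 15600 · e^(0.0911·t)
t = ln(39100/15600) / 0.0911 = ln(2.50641) / 0.0911 = 0.91885 / 0.0911

t ≈ 10.1 years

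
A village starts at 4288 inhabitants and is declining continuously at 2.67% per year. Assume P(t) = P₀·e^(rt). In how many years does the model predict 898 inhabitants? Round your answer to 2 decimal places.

t ≈ 58.55 years

898 = 4288 · e^(-0.0267·t)
t = ln(898/4288) / -0.0267 = ln(0.20942) / -0.0267 = -1.56341 / -0.0267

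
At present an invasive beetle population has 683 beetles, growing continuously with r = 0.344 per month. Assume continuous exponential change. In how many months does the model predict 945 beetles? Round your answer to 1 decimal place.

t ≈ 0.9 months

945 = 683 · e^(0.344·t)
t = ln(945/683) / 0.344 = ln(1.3836) / 0.344 = 0.32469 / 0.344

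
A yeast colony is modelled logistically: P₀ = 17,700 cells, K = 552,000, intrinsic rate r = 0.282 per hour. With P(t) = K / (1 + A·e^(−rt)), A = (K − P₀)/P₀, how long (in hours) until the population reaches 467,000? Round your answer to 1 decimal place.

t ≈ 18.1 hours

A = (552000 − 17700)/17700 = 30.18644
467000 = 552000/(1 + 30.18644·e^(−0.282t)) → 1 + 30.18644·e^(−0.282t) = 1.18201
e^(−0.282t) = 0.00603 → t = ln(165.84786)/0.282 = 5.11107/0.282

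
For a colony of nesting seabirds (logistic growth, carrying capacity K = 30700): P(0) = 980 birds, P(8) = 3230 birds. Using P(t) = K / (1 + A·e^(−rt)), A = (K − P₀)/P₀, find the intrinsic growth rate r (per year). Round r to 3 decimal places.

r ≈ 0.159 per year

A = (30700 − 980)/980 = 30.32653
3230 = 30700/(1 + 30.32653·e^(−r·8)) → e^(−8r) = (9.50464 − 1)/30.32653 = 0.280436
r = −ln(0.280436)/8 = 1.27141/8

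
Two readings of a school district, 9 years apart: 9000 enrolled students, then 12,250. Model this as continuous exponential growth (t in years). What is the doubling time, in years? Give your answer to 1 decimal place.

r = ln(12250/9000) / 9 = ln(1.36111) / 9 ≈ 0.034256 per year
doubling time = ln 2 / |r| = 0.69315 / 0.034256

doubling time ≈ 20.2 years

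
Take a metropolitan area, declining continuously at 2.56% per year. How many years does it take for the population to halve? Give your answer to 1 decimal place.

half-life = ln(2) / |r| = 0.69315 / 0.0256

half-life ≈ 27.1 years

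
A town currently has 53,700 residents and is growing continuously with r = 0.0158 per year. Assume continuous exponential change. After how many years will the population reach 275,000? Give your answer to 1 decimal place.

t ≈ 103.4 years

275000 = 53700 · e^(0.0158·t)
t = ln(275000/53700) / 0.0158 = ln(5.12104) / 0.0158 = 1.63336 / 0.0158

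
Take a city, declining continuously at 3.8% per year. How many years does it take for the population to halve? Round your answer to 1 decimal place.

half-life = ln(2) / |r| = 0.69315 / 0.038

half-life ≈ 18.2 years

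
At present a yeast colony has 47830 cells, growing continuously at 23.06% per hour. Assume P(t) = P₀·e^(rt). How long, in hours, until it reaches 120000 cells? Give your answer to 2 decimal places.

t ≈ 3.99 hours

120000 = 47830 · e^(0.2306·t)
t = ln(120000/47830) / 0.2306 = ln(2.50889) / 0.2306 = 0.91984 / 0.2306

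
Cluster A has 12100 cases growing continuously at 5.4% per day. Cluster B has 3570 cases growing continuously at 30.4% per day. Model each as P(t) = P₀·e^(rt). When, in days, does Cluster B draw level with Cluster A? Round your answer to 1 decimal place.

t ≈ 4.9 days

12100·e^(0.054t) = 3570·e^(0.304t)
12100/3570 = e^((0.304 − 0.054)t) → ln(3.38936) = 0.25·t
t = 1.22064 / 0.25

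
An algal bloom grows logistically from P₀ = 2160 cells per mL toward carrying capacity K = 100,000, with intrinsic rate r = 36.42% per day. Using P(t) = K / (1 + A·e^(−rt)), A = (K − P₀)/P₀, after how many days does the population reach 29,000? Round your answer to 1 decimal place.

A = (100000 − 2160)/2160 = 45.2963
29000 = 100000/(1 + 45.2963·e^(−0.3642t)) → 1 + 45.2963·e^(−0.3642t) = 3.44828
e^(−0.3642t) = 0.05405 → t = ln(18.5013)/0.3642 = 2.91784/0.3642

t ≈ 8.0 days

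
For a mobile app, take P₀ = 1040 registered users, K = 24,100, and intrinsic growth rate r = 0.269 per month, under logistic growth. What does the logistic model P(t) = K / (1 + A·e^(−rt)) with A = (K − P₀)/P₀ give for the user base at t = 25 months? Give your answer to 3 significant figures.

A = (24100 − 1040)/1040 = 22.17308
P(25) = 24100 / (1 + 22.17308·e^(−0.269·25)) = 24100 / (1 + 22.17308·0.001201)
= 24100 / 1.02662 ≈ 23475.11

≈ 23,500 registered users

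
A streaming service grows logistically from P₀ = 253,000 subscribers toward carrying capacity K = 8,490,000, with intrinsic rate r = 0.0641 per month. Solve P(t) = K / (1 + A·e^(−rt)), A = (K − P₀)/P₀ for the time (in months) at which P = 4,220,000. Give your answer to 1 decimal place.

A = (8490000 − 253000)/253000 = 32.55731
4220000 = 8490000/(1 + 32.55731·e^(−0.0641t)) → 1 + 32.55731·e^(−0.0641t) = 2.01185
e^(−0.0641t) = 0.031079 → t = ln(32.17608)/0.0641 = 3.47122/0.0641

t ≈ 54.2 months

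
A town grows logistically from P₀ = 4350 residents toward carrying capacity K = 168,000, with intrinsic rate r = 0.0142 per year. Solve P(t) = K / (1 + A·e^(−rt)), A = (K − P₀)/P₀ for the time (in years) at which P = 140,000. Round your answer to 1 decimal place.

t ≈ 368.8 years

A = (168000 − 4350)/4350 = 37.62069
140000 = 168000/(1 + 37.62069·e^(−0.0142t)) → 1 + 37.62069·e^(−0.0142t) = 1.2
e^(−0.0142t) = 0.005316 → t = ln(188.10345)/0.0142 = 5.23699/0.0142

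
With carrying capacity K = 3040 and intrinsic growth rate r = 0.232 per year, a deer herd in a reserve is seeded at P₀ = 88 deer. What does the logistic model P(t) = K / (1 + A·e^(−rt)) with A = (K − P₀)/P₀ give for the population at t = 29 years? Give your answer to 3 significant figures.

≈ 2,920 deer

A = (3040 − 88)/88 = 33.54545
P(29) = 3040 / (1 + 33.54545·e^(−0.232·29)) = 3040 / (1 + 33.54545·0.001197)
= 3040 / 1.04015 ≈ 2922.65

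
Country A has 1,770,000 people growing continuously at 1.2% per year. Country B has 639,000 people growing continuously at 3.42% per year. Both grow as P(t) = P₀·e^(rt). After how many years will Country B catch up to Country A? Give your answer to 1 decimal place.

1770000·e^(0.012t) = 639000·e^(0.0342t)
1770000/639000 = e^((0.0342 − 0.012)t) → ln(2.76995) = 0.0222·t
t = 1.01883 / 0.0222

t ≈ 45.9 years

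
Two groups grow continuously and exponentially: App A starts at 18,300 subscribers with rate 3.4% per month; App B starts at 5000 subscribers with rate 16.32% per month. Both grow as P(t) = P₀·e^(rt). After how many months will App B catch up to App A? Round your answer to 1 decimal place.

t ≈ 10.0 months

18300·e^(0.034t) = 5000·e^(0.1632t)
18300/5000 = e^((0.1632 − 0.034)t) → ln(3.66) = 0.1292·t
t = 1.29746 / 0.1292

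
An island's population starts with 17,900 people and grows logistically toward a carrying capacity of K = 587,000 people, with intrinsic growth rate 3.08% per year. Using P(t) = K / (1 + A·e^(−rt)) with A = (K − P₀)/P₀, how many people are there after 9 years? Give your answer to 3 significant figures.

A = (587000 − 17900)/17900 = 31.7933
P(9) = 587000 / (1 + 31.7933·e^(−0.0308·9)) = 587000 / (1 + 31.7933·0.757903)
= 587000 / 25.09623 ≈ 23389.97

≈ 23,400 people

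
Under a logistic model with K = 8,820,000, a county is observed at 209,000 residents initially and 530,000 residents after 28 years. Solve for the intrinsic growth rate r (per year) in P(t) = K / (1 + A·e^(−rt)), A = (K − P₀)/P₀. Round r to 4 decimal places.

r ≈ 0.0346 per year

A = (8820000 − 209000)/209000 = 41.20096
530000 = 8820000/(1 + 41.20096·e^(−r·28)) → e^(−28r) = (16.64151 − 1)/41.20096 = 0.379639
r = −ln(0.379639)/28 = 0.96853/28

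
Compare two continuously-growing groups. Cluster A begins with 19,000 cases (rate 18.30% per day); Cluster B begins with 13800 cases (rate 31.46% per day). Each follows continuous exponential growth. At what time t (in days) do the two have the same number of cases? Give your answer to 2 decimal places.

t ≈ 2.43 days

19000·e^(0.183t) = 13800·e^(0.3146t)
19000/13800 = e^((0.3146 − 0.183)t) → ln(1.37681) = 0.1316·t
t = 0.31977 / 0.1316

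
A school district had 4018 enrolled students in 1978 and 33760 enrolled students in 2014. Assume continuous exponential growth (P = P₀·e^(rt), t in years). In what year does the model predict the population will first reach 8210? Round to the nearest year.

r = ln(33760/4018) / 36 = 2.12849/36 ≈ 0.059125 per year
t = ln(8210/4018) / r = 0.71457/0.059125 ≈ 12.09 years after 1978

year 1990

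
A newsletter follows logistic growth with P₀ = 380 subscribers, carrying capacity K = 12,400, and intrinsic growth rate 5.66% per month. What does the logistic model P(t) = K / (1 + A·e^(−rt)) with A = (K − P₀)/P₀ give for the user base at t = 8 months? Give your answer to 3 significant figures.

A = (12400 − 380)/380 = 31.63158
P(8) = 12400 / (1 + 31.63158·e^(−0.0566·8)) = 12400 / (1 + 31.63158·0.635845)
= 12400 / 21.11279 ≈ 587.32

≈ 587 subscribers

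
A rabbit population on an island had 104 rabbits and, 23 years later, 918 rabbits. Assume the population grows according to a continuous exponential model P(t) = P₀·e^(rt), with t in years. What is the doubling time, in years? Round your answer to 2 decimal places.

r = ln(918/104) / 23 = ln(8.82692) / 23 ≈ 0.094687 per year
doubling time = ln 2 / |r| = 0.69315 / 0.094687

doubling time ≈ 7.32 years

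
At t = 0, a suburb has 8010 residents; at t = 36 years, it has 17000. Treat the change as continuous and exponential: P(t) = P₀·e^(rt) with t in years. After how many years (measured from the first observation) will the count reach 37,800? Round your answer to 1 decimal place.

t ≈ 74.2 years

r = ln(17000/8010) / 36 ≈ 0.020903 per year
t = ln(37800/8010) / r = 1.55162 / 0.020903 ≈ 74.228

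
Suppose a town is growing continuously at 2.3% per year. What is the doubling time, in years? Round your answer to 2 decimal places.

doubling time ≈ 30.14 years

doubling time = ln(2) / |r| = 0.69315 / 0.023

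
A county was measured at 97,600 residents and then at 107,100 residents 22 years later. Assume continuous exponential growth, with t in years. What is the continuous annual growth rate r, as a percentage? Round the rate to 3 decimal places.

107100 = 97600 · e^(r·22)
e^(22r) = 107100/97600 = 1.09734
r = ln(1.09734) / 22 = 0.09289 / 22

r ≈ 0.422% per year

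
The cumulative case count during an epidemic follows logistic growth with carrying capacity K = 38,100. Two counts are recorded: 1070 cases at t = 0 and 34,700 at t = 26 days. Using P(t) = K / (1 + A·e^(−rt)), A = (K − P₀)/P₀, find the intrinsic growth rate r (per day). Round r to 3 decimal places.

A = (38100 − 1070)/1070 = 34.60748
34700 = 38100/(1 + 34.60748·e^(−r·26)) → e^(−26r) = (1.09798 − 1)/34.60748 = 0.002831
r = −ln(0.002831)/26 = 5.86703/26

r ≈ 0.226 per day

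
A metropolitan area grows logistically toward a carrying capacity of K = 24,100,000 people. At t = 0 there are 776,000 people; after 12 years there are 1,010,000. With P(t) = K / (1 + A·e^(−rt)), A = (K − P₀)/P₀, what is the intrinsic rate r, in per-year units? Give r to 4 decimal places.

r ≈ 0.0228 per year

A = (24100000 − 776000)/776000 = 30.0567
1010000 = 24100000/(1 + 30.0567·e^(−r·12)) → e^(−12r) = (23.86139 − 1)/30.0567 = 0.760609
r = −ln(0.760609)/12 = 0.27364/12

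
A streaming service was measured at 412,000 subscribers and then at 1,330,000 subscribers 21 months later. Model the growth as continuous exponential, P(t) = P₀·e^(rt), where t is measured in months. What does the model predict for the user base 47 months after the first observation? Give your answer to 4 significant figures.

r = ln(1330000/412000) / 21 ≈ 0.055805 per month
P(47) = 412000 · e^(0.055805·47) = 412000 · 13.7749 ≈ 5675259.06

≈ 5,675,000 subscribers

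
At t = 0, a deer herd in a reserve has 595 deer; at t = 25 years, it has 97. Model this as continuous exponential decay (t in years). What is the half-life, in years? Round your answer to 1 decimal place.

r = ln(97/595) / 25 = ln(0.16303) / 25 ≈ -0.072554 per year
half-life = ln 2 / |r| = 0.69315 / 0.072554

half-life ≈ 9.6 years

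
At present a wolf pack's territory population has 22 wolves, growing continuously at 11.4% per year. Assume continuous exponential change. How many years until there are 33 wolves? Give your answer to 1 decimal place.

33 = 22 · e^(0.114·t)
t = ln(33/22) / 0.114 = ln(1.5) / 0.114 = 0.40547 / 0.114

t ≈ 3.6 years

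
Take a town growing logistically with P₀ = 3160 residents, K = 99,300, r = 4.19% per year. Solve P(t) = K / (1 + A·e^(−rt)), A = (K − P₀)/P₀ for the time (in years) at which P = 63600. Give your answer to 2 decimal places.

t ≈ 95.29 years

A = (99300 − 3160)/3160 = 30.42405
63600 = 99300/(1 + 30.42405·e^(−0.0419t)) → 1 + 30.42405·e^(−0.0419t) = 1.56132
e^(−0.0419t) = 0.01845 → t = ln(54.20083)/0.0419 = 3.9927/0.0419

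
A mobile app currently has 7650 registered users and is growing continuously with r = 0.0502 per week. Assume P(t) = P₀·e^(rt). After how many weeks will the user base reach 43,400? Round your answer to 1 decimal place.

t ≈ 34.6 weeks

43400 = 7650 · e^(0.0502·t)
t = ln(43400/7650) / 0.0502 = ln(5.6732) / 0.0502 = 1.73575 / 0.0502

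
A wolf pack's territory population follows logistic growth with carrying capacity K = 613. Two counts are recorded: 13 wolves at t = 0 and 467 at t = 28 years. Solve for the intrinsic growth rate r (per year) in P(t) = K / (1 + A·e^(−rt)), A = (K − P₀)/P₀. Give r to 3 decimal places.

r ≈ 0.178 per year

A = (613 − 13)/13 = 46.15385
467 = 613/(1 + 46.15385·e^(−r·28)) → e^(−28r) = (1.31263 − 1)/46.15385 = 0.006774
r = −ln(0.006774)/28 = 4.9947/28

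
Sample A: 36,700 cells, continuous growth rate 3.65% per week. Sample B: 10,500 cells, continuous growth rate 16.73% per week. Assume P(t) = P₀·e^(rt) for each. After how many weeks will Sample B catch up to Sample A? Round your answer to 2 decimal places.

36700·e^(0.0365t) = 10500·e^(0.1673t)
36700/10500 = e^((0.1673 − 0.0365)t) → ln(3.49524) = 0.1308·t
t = 1.2514 / 0.1308

t ≈ 9.57 weeks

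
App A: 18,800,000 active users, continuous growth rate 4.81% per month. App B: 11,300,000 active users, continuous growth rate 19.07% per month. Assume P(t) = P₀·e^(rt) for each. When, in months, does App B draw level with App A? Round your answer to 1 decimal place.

t ≈ 3.6 months

18800000·e^(0.0481t) = 11300000·e^(0.1907t)
18800000/11300000 = e^((0.1907 − 0.0481)t) → ln(1.66372) = 0.1426·t
t = 0.50905 / 0.1426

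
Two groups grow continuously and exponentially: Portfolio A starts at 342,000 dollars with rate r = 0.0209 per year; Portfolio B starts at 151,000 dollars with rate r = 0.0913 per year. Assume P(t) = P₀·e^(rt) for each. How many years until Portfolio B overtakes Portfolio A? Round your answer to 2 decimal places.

342000·e^(0.0209t) = 151000·e^(0.0913t)
342000/151000 = e^((0.0913 − 0.0209)t) → ln(2.2649) = 0.0704·t
t = 0.81753 / 0.0704

t ≈ 11.61 years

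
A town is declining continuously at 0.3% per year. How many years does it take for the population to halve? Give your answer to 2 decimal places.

half-life ≈ 231.05 years

half-life = ln(2) / |r| = 0.69315 / 0.003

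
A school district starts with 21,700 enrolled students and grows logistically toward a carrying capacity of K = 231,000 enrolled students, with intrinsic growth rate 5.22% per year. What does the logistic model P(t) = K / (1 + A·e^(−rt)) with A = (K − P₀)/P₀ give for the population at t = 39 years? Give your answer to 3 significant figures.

≈ 102,000 enrolled students

A = (231000 − 21700)/21700 = 9.64516
P(39) = 231000 / (1 + 9.64516·e^(−0.0522·39)) = 231000 / (1 + 9.64516·0.130576)
= 231000 / 2.25943 ≈ 102238.34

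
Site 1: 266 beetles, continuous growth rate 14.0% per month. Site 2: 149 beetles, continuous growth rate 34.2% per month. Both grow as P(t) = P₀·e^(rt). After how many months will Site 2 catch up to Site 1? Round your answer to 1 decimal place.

266·e^(0.14t) = 149·e^(0.342t)
266/149 = e^((0.342 − 0.14)t) → ln(1.78523) = 0.202·t
t = 0.57955 / 0.202

t ≈ 2.9 months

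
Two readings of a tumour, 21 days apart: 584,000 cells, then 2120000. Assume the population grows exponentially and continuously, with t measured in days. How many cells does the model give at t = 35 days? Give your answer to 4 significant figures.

≈ 5,007,000 cells

r = ln(2120000/584000) / 21 ≈ 0.061394 per day
P(35) = 584000 · e^(0.061394·35) = 584000 · 8.57443 ≈ 5007464.4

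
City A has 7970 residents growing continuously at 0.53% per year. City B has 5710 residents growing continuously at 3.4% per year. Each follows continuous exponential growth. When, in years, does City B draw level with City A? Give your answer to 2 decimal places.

t ≈ 11.62 years

7970·e^(0.0053t) = 5710·e^(0.034t)
7970/5710 = e^((0.034 − 0.0053)t) → ln(1.3958) = 0.0287·t
t = 0.33347 / 0.0287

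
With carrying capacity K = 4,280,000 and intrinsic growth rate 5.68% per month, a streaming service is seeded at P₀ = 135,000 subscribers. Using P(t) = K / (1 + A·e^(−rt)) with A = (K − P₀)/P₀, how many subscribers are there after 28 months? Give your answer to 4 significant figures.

A = (4280000 − 135000)/135000 = 30.7037
P(28) = 4280000 / (1 + 30.7037·e^(−0.0568·28)) = 4280000 / (1 + 30.7037·0.203844)
= 4280000 / 7.25877 ≈ 589631.78

≈ 589,600 subscribers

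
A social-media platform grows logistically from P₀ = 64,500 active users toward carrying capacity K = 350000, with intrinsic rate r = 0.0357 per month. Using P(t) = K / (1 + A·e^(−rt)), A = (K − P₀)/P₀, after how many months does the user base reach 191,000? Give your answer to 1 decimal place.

A = (350000 − 64500)/64500 = 4.42636
191000 = 350000/(1 + 4.42636·e^(−0.0357t)) → 1 + 4.42636·e^(−0.0357t) = 1.83246
e^(−0.0357t) = 0.188069 → t = ln(5.3172)/0.0357 = 1.67095/0.0357

t ≈ 46.8 months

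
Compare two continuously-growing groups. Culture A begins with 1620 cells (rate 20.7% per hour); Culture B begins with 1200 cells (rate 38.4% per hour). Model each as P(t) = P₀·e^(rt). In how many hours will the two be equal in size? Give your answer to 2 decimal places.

t ≈ 1.70 hours

1620·e^(0.207t) = 1200·e^(0.384t)
1620/1200 = e^((0.384 − 0.207)t) → ln(1.35) = 0.177·t
t = 0.3001 / 0.177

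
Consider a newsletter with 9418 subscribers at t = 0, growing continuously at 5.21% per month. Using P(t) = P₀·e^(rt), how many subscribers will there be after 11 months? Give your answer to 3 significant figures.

≈ 16,700 subscribers

P(11) = 9418 · e^(0.0521·11) = 9418 · e^(0.5731)
= 9418 · 1.77376 ≈ 16705.25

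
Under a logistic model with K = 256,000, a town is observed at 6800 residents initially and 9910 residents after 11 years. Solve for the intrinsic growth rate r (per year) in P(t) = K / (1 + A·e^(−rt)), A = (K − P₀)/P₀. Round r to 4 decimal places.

A = (256000 − 6800)/6800 = 36.64706
9910 = 256000/(1 + 36.64706·e^(−r·11)) → e^(−11r) = (25.83249 − 1)/36.64706 = 0.677612
r = −ln(0.677612)/11 = 0.38918/11

r ≈ 0.0354 per year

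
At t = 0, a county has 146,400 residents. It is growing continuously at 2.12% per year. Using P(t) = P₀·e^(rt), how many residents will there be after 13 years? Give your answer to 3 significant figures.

P(13) = 146400 · e^(0.0212·13) = 146400 · e^(0.2756)
= 146400 · 1.31732 ≈ 192855.77

≈ 193,000 residents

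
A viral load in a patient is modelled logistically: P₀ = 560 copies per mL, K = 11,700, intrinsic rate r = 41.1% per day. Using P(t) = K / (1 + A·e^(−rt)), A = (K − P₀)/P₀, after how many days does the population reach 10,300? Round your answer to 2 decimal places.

t ≈ 12.13 days

A = (11700 − 560)/560 = 19.89286
10300 = 11700/(1 + 19.89286·e^(−0.411t)) → 1 + 19.89286·e^(−0.411t) = 1.13592
e^(−0.411t) = 0.006833 → t = ln(146.35459)/0.411 = 4.98603/0.411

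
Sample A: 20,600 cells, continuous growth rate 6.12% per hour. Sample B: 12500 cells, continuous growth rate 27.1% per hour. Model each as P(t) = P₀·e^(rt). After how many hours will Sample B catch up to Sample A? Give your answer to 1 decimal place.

20600·e^(0.0612t) = 12500·e^(0.271t)
20600/12500 = e^((0.271 − 0.0612)t) → ln(1.648) = 0.2098·t
t = 0.49956 / 0.2098

t ≈ 2.4 hours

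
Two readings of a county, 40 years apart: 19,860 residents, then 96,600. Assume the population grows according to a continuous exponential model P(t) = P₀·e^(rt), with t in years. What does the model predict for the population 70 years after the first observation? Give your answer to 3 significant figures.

≈ 316,000 residents

r = ln(96600/19860) / 40 ≈ 0.039547 per year
P(70) = 19860 · e^(0.039547·70) = 19860 · 15.93112 ≈ 316392.03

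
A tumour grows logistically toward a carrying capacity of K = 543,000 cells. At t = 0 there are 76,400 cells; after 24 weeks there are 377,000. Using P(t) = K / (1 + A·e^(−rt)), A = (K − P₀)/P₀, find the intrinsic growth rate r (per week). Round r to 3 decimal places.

A = (543000 − 76400)/76400 = 6.10733
377000 = 543000/(1 + 6.10733·e^(−r·24)) → e^(−24r) = (1.44032 − 1)/6.10733 = 0.072097
r = −ln(0.072097)/24 = 2.62975/24

r ≈ 0.110 per week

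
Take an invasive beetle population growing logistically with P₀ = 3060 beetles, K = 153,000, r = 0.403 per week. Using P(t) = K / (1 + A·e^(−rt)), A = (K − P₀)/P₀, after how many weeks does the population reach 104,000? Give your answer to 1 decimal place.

t ≈ 11.5 weeks

A = (153000 − 3060)/3060 = 49
104000 = 153000/(1 + 49·e^(−0.403t)) → 1 + 49·e^(−0.403t) = 1.47115
e^(−0.403t) = 0.009615 → t = ln(104)/0.403 = 4.64439/0.403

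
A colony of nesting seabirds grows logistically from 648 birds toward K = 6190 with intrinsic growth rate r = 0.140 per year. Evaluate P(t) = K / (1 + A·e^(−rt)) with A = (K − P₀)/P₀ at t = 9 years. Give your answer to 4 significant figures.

A = (6190 − 648)/648 = 8.55247
P(9) = 6190 / (1 + 8.55247·e^(−0.14·9)) = 6190 / (1 + 8.55247·0.283654)
= 6190 / 3.42594 ≈ 1806.8

≈ 1,807 birds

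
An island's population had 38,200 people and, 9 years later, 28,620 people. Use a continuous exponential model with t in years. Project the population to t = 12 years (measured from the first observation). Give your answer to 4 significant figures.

≈ 25,990 people

r = ln(28620/38200) / 9 ≈ -0.032081 per year
P(12) = 38200 · e^(-0.032081·12) = 38200 · 0.68047 ≈ 25993.92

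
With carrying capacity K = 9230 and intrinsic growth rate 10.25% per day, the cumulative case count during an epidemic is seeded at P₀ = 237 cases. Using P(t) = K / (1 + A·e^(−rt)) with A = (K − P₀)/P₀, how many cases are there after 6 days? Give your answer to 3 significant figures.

≈ 429 cases

A = (9230 − 237)/237 = 37.94515
P(6) = 9230 / (1 + 37.94515·e^(−0.1025·6)) = 9230 / (1 + 37.94515·0.540641)
= 9230 / 21.5147 ≈ 429.01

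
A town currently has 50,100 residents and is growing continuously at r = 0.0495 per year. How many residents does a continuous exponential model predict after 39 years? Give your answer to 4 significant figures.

≈ 345,300 residents

P(39) = 50100 · e^(0.0495·39) = 50100 · e^(1.9305)
= 50100 · 6.89296 ≈ 345337.09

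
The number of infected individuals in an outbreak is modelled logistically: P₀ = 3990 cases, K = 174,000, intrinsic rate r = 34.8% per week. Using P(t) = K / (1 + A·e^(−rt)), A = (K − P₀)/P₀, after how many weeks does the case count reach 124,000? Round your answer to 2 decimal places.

A = (174000 − 3990)/3990 = 42.60902
124000 = 174000/(1 + 42.60902·e^(−0.348t)) → 1 + 42.60902·e^(−0.348t) = 1.40323
e^(−0.348t) = 0.009463 → t = ln(105.67038)/0.348 = 4.66032/0.348

t ≈ 13.39 weeks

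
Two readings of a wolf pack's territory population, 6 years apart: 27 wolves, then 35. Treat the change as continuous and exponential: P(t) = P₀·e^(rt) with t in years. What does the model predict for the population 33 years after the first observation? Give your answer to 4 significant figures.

r = ln(35/27) / 6 ≈ 0.043252 per year
P(33) = 27 · e^(0.043252·33) = 27 · 4.16748 ≈ 112.52

≈ 112.5 wolves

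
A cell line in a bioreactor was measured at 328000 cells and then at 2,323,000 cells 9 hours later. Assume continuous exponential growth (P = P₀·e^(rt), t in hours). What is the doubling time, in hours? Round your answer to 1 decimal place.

doubling time ≈ 3.2 hours

r = ln(2323000/328000) / 9 = ln(7.08232) / 9 ≈ 0.217511 per hour
doubling time = ln 2 / |r| = 0.69315 / 0.217511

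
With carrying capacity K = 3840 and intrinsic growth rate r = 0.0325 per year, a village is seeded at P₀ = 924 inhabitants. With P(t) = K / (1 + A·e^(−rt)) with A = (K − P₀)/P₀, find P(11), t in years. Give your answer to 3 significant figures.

≈ 1,200 inhabitants

A = (3840 − 924)/924 = 3.15584
P(11) = 3840 / (1 + 3.15584·e^(−0.0325·11)) = 3840 / (1 + 3.15584·0.699423)
= 3840 / 3.20727 ≈ 1197.28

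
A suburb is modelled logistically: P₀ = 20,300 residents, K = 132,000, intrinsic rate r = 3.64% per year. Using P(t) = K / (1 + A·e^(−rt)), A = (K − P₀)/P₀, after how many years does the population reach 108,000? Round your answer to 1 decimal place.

t ≈ 88.2 years

A = (132000 − 20300)/20300 = 5.50246
108000 = 132000/(1 + 5.50246·e^(−0.0364t)) → 1 + 5.50246·e^(−0.0364t) = 1.22222
e^(−0.0364t) = 0.040386 → t = ln(24.76108)/0.0364 = 3.20927/0.0364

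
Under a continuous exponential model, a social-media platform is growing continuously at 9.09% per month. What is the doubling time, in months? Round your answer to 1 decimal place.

doubling time ≈ 7.6 months

doubling time = ln(2) / |r| = 0.69315 / 0.0909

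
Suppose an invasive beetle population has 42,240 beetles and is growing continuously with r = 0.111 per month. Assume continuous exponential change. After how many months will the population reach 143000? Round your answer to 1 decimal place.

t ≈ 11.0 months

143000 = 42240 · e^(0.111·t)
t = ln(143000/42240) / 0.111 = ln(3.38542) / 0.111 = 1.21948 / 0.111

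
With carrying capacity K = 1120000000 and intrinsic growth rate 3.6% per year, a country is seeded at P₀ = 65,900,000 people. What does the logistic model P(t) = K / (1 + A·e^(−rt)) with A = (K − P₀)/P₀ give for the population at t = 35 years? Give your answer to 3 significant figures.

A = (1120000000 − 65900000)/65900000 = 15.99545
P(35) = 1120000000 / (1 + 15.99545·e^(−0.036·35)) = 1120000000 / (1 + 15.99545·0.283654)
= 1120000000 / 5.53717 ≈ 202269275.95

≈ 202,000,000 people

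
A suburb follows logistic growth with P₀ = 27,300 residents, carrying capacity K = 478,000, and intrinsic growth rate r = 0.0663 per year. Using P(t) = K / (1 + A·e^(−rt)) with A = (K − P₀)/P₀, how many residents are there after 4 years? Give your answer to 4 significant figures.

≈ 34,980 residents

A = (478000 − 27300)/27300 = 16.50916
P(4) = 478000 / (1 + 16.50916·e^(−0.0663·4)) = 478000 / (1 + 16.50916·0.767053)
= 478000 / 13.66339 ≈ 34983.99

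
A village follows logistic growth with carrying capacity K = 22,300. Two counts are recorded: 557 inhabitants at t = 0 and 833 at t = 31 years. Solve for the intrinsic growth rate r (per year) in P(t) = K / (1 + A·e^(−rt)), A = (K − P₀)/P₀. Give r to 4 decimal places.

A = (22300 − 557)/557 = 39.03591
833 = 22300/(1 + 39.03591·e^(−r·31)) → e^(−31r) = (26.77071 − 1)/39.03591 = 0.66018
r = −ln(0.66018)/31 = 0.41524/31

r ≈ 0.0134 per year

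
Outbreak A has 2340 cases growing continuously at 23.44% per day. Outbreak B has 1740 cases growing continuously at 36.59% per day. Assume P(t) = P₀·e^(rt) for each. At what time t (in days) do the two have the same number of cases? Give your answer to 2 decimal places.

2340·e^(0.2344t) = 1740·e^(0.3659t)
2340/1740 = e^((0.3659 − 0.2344)t) → ln(1.34483) = 0.1315·t
t = 0.29627 / 0.1315

t ≈ 2.25 days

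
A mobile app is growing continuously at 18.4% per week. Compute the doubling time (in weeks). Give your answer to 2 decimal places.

doubling time = ln(2) / |r| = 0.69315 / 0.184

doubling time ≈ 3.77 weeks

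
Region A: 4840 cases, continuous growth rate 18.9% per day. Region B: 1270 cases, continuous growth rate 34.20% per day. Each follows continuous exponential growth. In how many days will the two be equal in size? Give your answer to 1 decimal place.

t ≈ 8.7 days

4840·e^(0.189t) = 1270·e^(0.342t)
4840/1270 = e^((0.342 − 0.189)t) → ln(3.81102) = 0.153·t
t = 1.3379 / 0.153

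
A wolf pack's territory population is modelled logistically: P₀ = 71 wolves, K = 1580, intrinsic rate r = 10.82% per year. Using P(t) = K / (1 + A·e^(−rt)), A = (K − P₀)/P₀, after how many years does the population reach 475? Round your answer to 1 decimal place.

A = (1580 − 71)/71 = 21.25352
475 = 1580/(1 + 21.25352·e^(−0.1082t)) → 1 + 21.25352·e^(−0.1082t) = 3.32632
e^(−0.1082t) = 0.109456 → t = ln(9.13613)/0.1082 = 2.21224/0.1082

t ≈ 20.4 years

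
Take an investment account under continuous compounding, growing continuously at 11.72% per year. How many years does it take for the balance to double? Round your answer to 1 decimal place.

doubling time = ln(2) / |r| = 0.69315 / 0.1172

doubling time ≈ 5.9 years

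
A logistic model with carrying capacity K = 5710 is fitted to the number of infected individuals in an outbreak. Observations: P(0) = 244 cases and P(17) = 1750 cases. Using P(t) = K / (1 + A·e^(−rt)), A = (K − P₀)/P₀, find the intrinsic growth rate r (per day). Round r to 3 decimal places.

A = (5710 − 244)/244 = 22.40164
1750 = 5710/(1 + 22.40164·e^(−r·17)) → e^(−17r) = (3.26286 − 1)/22.40164 = 0.101013
r = −ln(0.101013)/17 = 2.29251/17

r ≈ 0.135 per day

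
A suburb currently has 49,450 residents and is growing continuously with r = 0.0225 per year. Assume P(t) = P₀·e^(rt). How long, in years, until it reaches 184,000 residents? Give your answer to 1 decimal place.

184000 = 49450 · e^(0.0225·t)
t = ln(184000/49450) / 0.0225 = ln(3.72093) / 0.0225 = 1.31397 / 0.0225

t ≈ 58.4 years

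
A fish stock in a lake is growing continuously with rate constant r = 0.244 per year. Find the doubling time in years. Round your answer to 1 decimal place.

doubling time ≈ 2.8 years

doubling time = ln(2) / |r| = 0.69315 / 0.244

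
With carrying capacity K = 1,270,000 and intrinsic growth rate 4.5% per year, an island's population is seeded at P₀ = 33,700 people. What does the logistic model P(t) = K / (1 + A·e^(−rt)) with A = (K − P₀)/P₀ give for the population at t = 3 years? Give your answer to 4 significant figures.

A = (1270000 − 33700)/33700 = 36.68546
P(3) = 1270000 / (1 + 36.68546·e^(−0.045·3)) = 1270000 / (1 + 36.68546·0.873716)
= 1270000 / 33.05267 ≈ 38423.52

≈ 38,420 people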